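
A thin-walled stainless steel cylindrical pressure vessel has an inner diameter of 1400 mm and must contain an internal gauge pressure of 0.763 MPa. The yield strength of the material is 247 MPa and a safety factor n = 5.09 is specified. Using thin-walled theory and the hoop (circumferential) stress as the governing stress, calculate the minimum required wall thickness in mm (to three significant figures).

σ_allow = 247/5.09 = 48.53 MPa.
Hoop stress σ_h = pD/(2t), so t = pD/(2σ_allow) = 0.763×1400/(2×48.53) = 11.01 mm.

t = 11.0 mm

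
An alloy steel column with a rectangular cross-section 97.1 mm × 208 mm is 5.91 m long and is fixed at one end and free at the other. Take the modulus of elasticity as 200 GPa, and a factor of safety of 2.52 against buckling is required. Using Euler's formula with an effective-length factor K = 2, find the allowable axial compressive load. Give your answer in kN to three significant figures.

Buckling occurs about the weak axis: I_min = h·b³/12 = 208×97.1³/12 = 1.587×10^7 mm⁴ (b = 97.1 mm is the smaller dimension).
Effective length L_e = KL = 2×5.91 m = 11820 mm.
Euler critical load P_cr = π²EI/L_e² = π²×200000×1.587×10^7/11820² = 224200 N.
P_allow = P_cr/n = 224200/2.52 = 88970 N.

P_allow = 89.0 kN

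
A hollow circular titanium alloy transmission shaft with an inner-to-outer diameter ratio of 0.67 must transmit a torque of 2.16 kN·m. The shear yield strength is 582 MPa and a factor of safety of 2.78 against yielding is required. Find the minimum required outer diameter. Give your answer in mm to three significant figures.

τ_allow = 582/2.78 = 209.4 MPa.
For a hollow shaft τ = 16T/[πd_o³(1−k⁴)] with k = 0.67, so 1−k⁴ = 0.7985.
d_o³ = 16T/[π τ_allow (1−k⁴)] = 16×2160000/(π×209.4×0.7985) = 65810 mm³.
d_o = 40.37 mm.

d_o = 40.4 mm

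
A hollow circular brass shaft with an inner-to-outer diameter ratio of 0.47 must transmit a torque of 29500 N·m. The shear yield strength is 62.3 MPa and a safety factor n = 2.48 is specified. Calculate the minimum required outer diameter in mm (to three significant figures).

d_o = 185 mm

τ_allow = 62.3/2.48 = 25.12 MPa.
For a hollow shaft τ = 16T/[πd_o³(1−k⁴)] with k = 0.47, so 1−k⁴ = 0.9512.
d_o³ = 16T/[π τ_allow (1−k⁴)] = 16×2.9500×10^7/(π×25.12×0.9512) = 6.288×10^6 mm³.
d_o = 184.6 mm.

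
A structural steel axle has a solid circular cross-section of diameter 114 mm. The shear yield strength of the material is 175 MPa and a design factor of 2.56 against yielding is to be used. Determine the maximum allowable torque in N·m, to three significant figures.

T_allow = 19900 N·m

τ_allow = 175/2.56 = 68.36 MPa.
For a solid shaft T_allow = τ_allow·πd³/16; πd³/16 = π×114³/16 = 290900 mm³.
T_allow = 68.36×290900 = 1.989×10^7 N·mm = 19890 N·m.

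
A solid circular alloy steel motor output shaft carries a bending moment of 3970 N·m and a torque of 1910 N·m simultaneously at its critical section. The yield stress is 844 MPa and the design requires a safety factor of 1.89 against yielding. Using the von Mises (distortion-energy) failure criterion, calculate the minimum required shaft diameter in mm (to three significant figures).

d = 46.1 mm

σ_allow = σ_y/n = 844/1.89 = 446.6 MPa.
For a solid shaft σ_b = 32M/(πd³) and τ = 16T/(πd³), so the von Mises stress is σ' = (16/πd³)·√(4M²+3T²).
√(4M²+3T²) = √(4×(3.970×10^6)² + 3×(1.910×10^6)²) = 8.602×10^6 N·mm.
d³ = 16×8.602×10^6/(π×446.6) = 98100 mm³.
d = 46.12 mm.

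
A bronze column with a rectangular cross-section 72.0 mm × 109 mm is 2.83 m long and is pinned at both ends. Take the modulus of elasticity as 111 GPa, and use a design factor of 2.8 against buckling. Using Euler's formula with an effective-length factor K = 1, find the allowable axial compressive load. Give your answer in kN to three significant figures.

Buckling occurs about the weak axis: I_min = h·b³/12 = 109×72.0³/12 = 3.390×10^6 mm⁴ (b = 72.0 mm is the smaller dimension).
Effective length L_e = KL = 1×2.83 m = 2830 mm.
Euler critical load P_cr = π²EI/L_e² = π²×111000×3.390×10^6/2830² = 463800 N.
P_allow = P_cr/n = 463800/2.8 = 165600 N.

P_allow = 166 kN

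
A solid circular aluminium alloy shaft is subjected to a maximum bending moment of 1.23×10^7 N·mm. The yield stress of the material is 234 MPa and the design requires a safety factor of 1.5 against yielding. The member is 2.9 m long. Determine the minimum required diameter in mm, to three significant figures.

σ_allow = 234/1.5 = 156.0 MPa.
For a solid circular section σ = 32M/(πd³), so d³ = 32M/(π σ_allow) = 32×1.2300×10^7/(π×156.0) = 803100 mm³.
d = 92.95 mm.

d = 93.0 mm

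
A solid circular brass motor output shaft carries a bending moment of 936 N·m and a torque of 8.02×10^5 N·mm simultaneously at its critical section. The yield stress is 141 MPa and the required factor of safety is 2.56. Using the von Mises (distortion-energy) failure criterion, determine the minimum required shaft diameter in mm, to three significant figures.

d = 60.0 mm

σ_allow = σ_y/n = 141/2.56 = 55.08 MPa.
For a solid shaft σ_b = 32M/(πd³) and τ = 16T/(πd³), so the von Mises stress is σ' = (16/πd³)·√(4M²+3T²).
√(4M²+3T²) = √(4×(936000)² + 3×(802000)²) = 2.331×10^6 N·mm.
d³ = 16×2.331×10^6/(π×55.08) = 215600 mm³.
d = 59.96 mm.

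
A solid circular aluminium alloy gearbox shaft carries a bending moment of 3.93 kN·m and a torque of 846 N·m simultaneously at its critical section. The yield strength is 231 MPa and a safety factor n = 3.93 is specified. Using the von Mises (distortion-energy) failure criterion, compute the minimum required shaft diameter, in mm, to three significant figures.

σ_allow = σ_y/n = 231/3.93 = 58.78 MPa.
For a solid shaft σ_b = 32M/(πd³) and τ = 16T/(πd³), so the von Mises stress is σ' = (16/πd³)·√(4M²+3T²).
√(4M²+3T²) = √(4×(3.930×10^6)² + 3×(846000)²) = 7.995×10^6 N·mm.
d³ = 16×7.995×10^6/(π×58.78) = 692800 mm³.
d = 88.48 mm.

d = 88.5 mm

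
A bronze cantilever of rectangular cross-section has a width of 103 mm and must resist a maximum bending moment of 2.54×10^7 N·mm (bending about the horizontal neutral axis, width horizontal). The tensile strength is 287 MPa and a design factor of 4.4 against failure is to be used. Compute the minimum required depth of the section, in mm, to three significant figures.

σ_allow = 287/4.4 = 65.23 MPa.
For a rectangular section σ = 6M/(bh²), so h² = 6M/(b σ_allow) = 6×2.5400×10^7/(103×65.23) = 22680 mm².
h = 150.6 mm.

h = 151 mm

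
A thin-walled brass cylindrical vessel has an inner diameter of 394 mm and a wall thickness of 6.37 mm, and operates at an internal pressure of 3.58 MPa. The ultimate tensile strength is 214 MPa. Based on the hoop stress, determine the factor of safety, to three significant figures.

σ_h = pD/(2t) = 3.58×394/(2×6.37) = 110.7 MPa.
n = 214/110.7 = 1.933.

n = 1.93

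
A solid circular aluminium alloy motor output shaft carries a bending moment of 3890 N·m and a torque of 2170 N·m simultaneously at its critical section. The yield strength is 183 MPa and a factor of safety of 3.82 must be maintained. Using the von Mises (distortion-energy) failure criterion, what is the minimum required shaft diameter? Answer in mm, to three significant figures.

σ_allow = σ_y/n = 183/3.82 = 47.91 MPa.
For a solid shaft σ_b = 32M/(πd³) and τ = 16T/(πd³), so the von Mises stress is σ' = (16/πd³)·√(4M²+3T²).
√(4M²+3T²) = √(4×(3.890×10^6)² + 3×(2.170×10^6)²) = 8.640×10^6 N·mm.
d³ = 16×8.640×10^6/(π×47.91) = 918600 mm³.
d = 97.21 mm.

d = 97.2 mm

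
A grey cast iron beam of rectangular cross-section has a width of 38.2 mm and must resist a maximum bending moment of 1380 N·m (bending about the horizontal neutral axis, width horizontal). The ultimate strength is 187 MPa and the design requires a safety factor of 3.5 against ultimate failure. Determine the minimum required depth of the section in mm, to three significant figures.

σ_allow = 187/3.5 = 53.43 MPa.
For a rectangular section σ = 6M/(bh²), so h² = 6M/(b σ_allow) = 6×1380000/(38.2×53.43) = 4057 mm².
h = 63.69 mm.

h = 63.7 mm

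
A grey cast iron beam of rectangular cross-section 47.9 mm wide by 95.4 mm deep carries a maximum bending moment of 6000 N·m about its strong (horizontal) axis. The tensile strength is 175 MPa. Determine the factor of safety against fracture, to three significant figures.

Section modulus S = bh²/6 = 47.9×95.4²/6 = 72660 mm³.
σ = M/S = 6000000/72660 = 82.58 MPa.
n = 175/82.58 = 2.119.

n = 2.12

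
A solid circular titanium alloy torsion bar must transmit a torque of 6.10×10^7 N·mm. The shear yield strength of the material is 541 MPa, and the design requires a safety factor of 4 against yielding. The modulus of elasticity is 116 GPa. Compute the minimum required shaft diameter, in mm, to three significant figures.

d = 132 mm

Allowable shear stress τ_allow = 541/4 = 135.2 MPa.
For a solid shaft τ = 16T/(πd³), so d³ = 16T/(π τ_allow) = 16×6.1000×10^7/(π×135.2) = 2.297×10^6 mm³.
d = (2.297×10^6)^(1/3) = 131.9 mm.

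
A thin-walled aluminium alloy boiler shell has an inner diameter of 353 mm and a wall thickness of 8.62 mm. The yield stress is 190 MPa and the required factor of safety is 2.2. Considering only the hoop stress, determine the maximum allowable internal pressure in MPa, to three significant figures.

σ_allow = 190/2.2 = 86.36 MPa.
σ_h = pD/(2t) → p_allow = 2σ_allow t/D = 2×86.36×8.62/353 = 4.218 MPa.

p_allow = 4.22 MPa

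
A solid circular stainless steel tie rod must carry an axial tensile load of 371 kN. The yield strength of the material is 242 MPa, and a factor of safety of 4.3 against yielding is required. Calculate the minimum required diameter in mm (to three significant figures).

d = 91.6 mm

Allowable stress σ_allow = 242/4.3 = 56.28 MPa.
Required area A = F/σ_allow = 371000/56.28 = 6592 mm².
A = πd²/4 → d = √(4A/π) = 91.62 mm.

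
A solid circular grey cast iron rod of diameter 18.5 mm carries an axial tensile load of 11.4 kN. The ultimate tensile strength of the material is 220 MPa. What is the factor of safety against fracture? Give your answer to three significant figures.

A = πd²/4 = 268.8 mm².
σ = F/A = 11400/268.8 = 42.41 MPa.
n = 220/42.41 = 5.187.

n = 5.19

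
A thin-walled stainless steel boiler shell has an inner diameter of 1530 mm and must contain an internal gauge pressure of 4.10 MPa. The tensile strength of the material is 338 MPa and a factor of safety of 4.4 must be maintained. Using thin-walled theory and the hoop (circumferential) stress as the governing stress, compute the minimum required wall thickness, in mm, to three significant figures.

t = 40.8 mm

σ_allow = 338/4.4 = 76.82 MPa.
Hoop stress σ_h = pD/(2t), so t = pD/(2σ_allow) = 4.10×1530/(2×76.82) = 40.83 mm.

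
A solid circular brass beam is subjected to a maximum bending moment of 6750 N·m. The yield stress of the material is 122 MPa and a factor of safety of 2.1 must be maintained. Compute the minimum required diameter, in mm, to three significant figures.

d = 106 mm

σ_allow = 122/2.1 = 58.10 MPa.
For a solid circular section σ = 32M/(πd³), so d³ = 32M/(π σ_allow) = 32×6750000/(π×58.10) = 1.183×10^6 mm³.
d = 105.8 mm.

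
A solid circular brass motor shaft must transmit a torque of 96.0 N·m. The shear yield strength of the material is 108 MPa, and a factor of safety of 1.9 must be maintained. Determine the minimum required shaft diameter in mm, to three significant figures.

d = 20.5 mm

Allowable shear stress τ_allow = 108/1.9 = 56.84 MPa.
For a solid shaft τ = 16T/(πd³), so d³ = 16T/(π τ_allow) = 16×96000/(π×56.84) = 8601 mm³.
d = (8601)^(1/3) = 20.49 mm.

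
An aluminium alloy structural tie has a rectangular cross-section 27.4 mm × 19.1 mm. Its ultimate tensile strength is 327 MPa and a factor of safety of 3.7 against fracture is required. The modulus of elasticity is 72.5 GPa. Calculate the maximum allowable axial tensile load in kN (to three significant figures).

σ_allow = 327/3.7 = 88.38 MPa.
A = 27.4×19.1 = 523.3 mm².
F_allow = σ_allow × A = 88.38×523.3 = 46250 N.

F_allow = 46.3 kN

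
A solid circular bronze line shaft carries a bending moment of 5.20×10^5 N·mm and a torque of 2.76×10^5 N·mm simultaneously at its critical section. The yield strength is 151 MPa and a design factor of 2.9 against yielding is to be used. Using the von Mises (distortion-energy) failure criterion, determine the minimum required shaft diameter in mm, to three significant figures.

d = 48.2 mm

σ_allow = σ_y/n = 151/2.9 = 52.07 MPa.
For a solid shaft σ_b = 32M/(πd³) and τ = 16T/(πd³), so the von Mises stress is σ' = (16/πd³)·√(4M²+3T²).
√(4M²+3T²) = √(4×(520000)² + 3×(276000)²) = 1.145×10^6 N·mm.
d³ = 16×1.145×10^6/(π×52.07) = 112000 mm³.
d = 48.20 mm.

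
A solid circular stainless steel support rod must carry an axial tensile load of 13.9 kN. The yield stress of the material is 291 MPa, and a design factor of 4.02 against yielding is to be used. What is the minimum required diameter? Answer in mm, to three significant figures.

Allowable stress σ_allow = 291/4.02 = 72.39 MPa.
Required area A = F/σ_allow = 13900/72.39 = 192.0 mm².
A = πd²/4 → d = √(4A/π) = 15.64 mm.

d = 15.6 mm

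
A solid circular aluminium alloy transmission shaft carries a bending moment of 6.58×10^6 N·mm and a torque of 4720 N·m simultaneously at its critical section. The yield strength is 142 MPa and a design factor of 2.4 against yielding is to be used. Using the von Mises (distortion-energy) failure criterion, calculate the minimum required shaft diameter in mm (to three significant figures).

σ_allow = σ_y/n = 142/2.4 = 59.17 MPa.
For a solid shaft σ_b = 32M/(πd³) and τ = 16T/(πd³), so the von Mises stress is σ' = (16/πd³)·√(4M²+3T²).
√(4M²+3T²) = √(4×(6.580×10^6)² + 3×(4.720×10^6)²) = 1.549×10^7 N·mm.
d³ = 16×1.549×10^7/(π×59.17) = 1.334×10^6 mm³.
d = 110.1 mm.

d = 110 mm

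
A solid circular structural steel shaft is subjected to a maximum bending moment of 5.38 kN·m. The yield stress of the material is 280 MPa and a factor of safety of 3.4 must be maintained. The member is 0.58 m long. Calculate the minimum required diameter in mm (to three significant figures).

d = 87.3 mm

σ_allow = 280/3.4 = 82.35 MPa.
For a solid circular section σ = 32M/(πd³), so d³ = 32M/(π σ_allow) = 32×5380000/(π×82.35) = 665400 mm³.
d = 87.30 mm.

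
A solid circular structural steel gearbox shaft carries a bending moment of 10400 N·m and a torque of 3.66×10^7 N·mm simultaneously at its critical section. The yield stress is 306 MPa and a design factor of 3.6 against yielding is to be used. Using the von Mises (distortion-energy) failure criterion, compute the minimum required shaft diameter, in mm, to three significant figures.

d = 159 mm

σ_allow = σ_y/n = 306/3.6 = 85.00 MPa.
For a solid shaft σ_b = 32M/(πd³) and τ = 16T/(πd³), so the von Mises stress is σ' = (16/πd³)·√(4M²+3T²).
√(4M²+3T²) = √(4×(1.040×10^7)² + 3×(3.660×10^7)²) = 6.672×10^7 N·mm.
d³ = 16×6.672×10^7/(π×85.00) = 3.998×10^6 mm³.
d = 158.7 mm.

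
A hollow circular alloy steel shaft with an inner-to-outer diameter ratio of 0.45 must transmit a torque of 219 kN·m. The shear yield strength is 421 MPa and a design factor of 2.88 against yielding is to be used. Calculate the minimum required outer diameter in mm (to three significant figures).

d_o = 200 mm

τ_allow = 421/2.88 = 146.2 MPa.
For a hollow shaft τ = 16T/[πd_o³(1−k⁴)] with k = 0.45, so 1−k⁴ = 0.9590.
d_o³ = 16T/[π τ_allow (1−k⁴)] = 16×2.1900×10^8/(π×146.2×0.9590) = 7.956×10^6 mm³.
d_o = 199.6 mm.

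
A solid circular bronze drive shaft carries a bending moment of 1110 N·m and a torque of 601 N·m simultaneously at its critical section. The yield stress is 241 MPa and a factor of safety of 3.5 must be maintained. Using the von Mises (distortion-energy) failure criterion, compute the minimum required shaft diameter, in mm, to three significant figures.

σ_allow = σ_y/n = 241/3.5 = 68.86 MPa.
For a solid shaft σ_b = 32M/(πd³) and τ = 16T/(πd³), so the von Mises stress is σ' = (16/πd³)·√(4M²+3T²).
√(4M²+3T²) = √(4×(1.110×10^6)² + 3×(601000)²) = 2.452×10^6 N·mm.
d³ = 16×2.452×10^6/(π×68.86) = 181400 mm³.
d = 56.60 mm.

d = 56.6 mm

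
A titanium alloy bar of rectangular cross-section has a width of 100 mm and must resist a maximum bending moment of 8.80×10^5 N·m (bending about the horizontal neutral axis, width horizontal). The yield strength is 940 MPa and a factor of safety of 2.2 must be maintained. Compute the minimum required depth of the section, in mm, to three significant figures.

σ_allow = 940/2.2 = 427.3 MPa.
For a rectangular section σ = 6M/(bh²), so h² = 6M/(b σ_allow) = 6×8.8000×10^8/(100×427.3) = 123600 mm².
h = 351.5 mm.

h = 352 mm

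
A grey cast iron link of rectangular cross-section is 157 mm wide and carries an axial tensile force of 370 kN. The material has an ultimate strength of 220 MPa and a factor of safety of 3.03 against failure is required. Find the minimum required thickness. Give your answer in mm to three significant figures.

σ_allow = 220/3.03 = 72.61 MPa.
Required area A = F/σ_allow = 370000/72.61 = 5096 mm².
t = A/w = 5096/157 = 32.46 mm.

t = 32.5 mm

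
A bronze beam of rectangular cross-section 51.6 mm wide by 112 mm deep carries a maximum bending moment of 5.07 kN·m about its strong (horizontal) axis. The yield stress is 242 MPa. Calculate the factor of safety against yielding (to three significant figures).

Section modulus S = bh²/6 = 51.6×112²/6 = 107900 mm³.
σ = M/S = 5070000/107900 = 47.00 MPa.
n = 242/47.00 = 5.149.

n = 5.15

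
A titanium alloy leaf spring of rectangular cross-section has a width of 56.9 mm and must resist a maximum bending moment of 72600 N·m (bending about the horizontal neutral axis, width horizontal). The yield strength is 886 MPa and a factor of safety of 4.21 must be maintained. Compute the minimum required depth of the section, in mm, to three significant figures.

σ_allow = 886/4.21 = 210.5 MPa.
For a rectangular section σ = 6M/(bh²), so h² = 6M/(b σ_allow) = 6×7.2600×10^7/(56.9×210.5) = 36380 mm².
h = 190.7 mm.

h = 191 mm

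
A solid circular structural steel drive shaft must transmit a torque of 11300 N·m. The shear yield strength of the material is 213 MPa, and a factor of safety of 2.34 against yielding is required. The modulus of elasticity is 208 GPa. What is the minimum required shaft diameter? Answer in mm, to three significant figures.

Allowable shear stress τ_allow = 213/2.34 = 91.03 MPa.
For a solid shaft τ = 16T/(πd³), so d³ = 16T/(π τ_allow) = 16×1.1300×10^7/(π×91.03) = 632200 mm³.
d = (632200)^(1/3) = 85.83 mm.

d = 85.8 mm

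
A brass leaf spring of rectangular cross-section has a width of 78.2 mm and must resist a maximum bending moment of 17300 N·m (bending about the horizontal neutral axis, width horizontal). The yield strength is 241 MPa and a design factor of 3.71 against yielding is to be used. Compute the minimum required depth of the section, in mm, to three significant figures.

h = 143 mm

σ_allow = 241/3.71 = 64.96 MPa.
For a rectangular section σ = 6M/(bh²), so h² = 6M/(b σ_allow) = 6×1.7300×10^7/(78.2×64.96) = 20430 mm².
h = 142.9 mm.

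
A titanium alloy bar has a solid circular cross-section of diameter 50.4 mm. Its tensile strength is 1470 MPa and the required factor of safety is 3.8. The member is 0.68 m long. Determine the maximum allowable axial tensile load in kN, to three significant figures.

σ_allow = 1470/3.8 = 386.8 MPa.
A = πd²/4 = π×50.4²/4 = 1995 mm².
F_allow = σ_allow × A = 386.8×1995 = 771800 N.

F_allow = 772 kN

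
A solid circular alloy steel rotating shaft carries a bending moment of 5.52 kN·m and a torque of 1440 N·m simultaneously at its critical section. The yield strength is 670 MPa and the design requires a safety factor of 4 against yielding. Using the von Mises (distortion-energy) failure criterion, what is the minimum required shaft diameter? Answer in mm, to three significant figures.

d = 70.1 mm

σ_allow = σ_y/n = 670/4 = 167.5 MPa.
For a solid shaft σ_b = 32M/(πd³) and τ = 16T/(πd³), so the von Mises stress is σ' = (16/πd³)·√(4M²+3T²).
√(4M²+3T²) = √(4×(5.520×10^6)² + 3×(1.440×10^6)²) = 1.132×10^7 N·mm.
d³ = 16×1.132×10^7/(π×167.5) = 344100 mm³.
d = 70.08 mm.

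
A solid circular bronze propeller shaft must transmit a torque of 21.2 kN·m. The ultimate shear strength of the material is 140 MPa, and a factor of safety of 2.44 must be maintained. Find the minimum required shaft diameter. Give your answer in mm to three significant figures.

Allowable shear stress τ_allow = 140/2.44 = 57.38 MPa.
For a solid shaft τ = 16T/(πd³), so d³ = 16T/(π τ_allow) = 16×2.1200×10^7/(π×57.38) = 1.882×10^6 mm³.
d = (1.882×10^6)^(1/3) = 123.5 mm.

d = 123 mm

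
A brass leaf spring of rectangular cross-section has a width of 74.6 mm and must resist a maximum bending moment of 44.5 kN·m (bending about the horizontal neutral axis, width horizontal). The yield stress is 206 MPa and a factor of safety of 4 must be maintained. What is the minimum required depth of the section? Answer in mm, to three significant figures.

h = 264 mm

σ_allow = 206/4 = 51.50 MPa.
For a rectangular section σ = 6M/(bh²), so h² = 6M/(b σ_allow) = 6×4.4500×10^7/(74.6×51.50) = 69500 mm².
h = 263.6 mm.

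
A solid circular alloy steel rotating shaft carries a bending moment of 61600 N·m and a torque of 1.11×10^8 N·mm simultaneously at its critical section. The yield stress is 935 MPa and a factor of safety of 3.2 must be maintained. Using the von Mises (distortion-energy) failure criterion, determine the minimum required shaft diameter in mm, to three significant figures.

d = 158 mm

σ_allow = σ_y/n = 935/3.2 = 292.2 MPa.
For a solid shaft σ_b = 32M/(πd³) and τ = 16T/(πd³), so the von Mises stress is σ' = (16/πd³)·√(4M²+3T²).
√(4M²+3T²) = √(4×(6.160×10^7)² + 3×(1.110×10^8)²) = 2.283×10^8 N·mm.
d³ = 16×2.283×10^8/(π×292.2) = 3.980×10^6 mm³.
d = 158.5 mm.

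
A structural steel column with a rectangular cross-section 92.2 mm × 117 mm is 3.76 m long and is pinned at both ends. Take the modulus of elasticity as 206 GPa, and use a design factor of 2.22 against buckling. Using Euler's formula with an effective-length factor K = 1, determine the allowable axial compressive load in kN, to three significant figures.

P_allow = 495 kN

Buckling occurs about the weak axis: I_min = h·b³/12 = 117×92.2³/12 = 7.642×10^6 mm⁴ (b = 92.2 mm is the smaller dimension).
Effective length L_e = KL = 1×3.76 m = 3760 mm.
Euler critical load P_cr = π²EI/L_e² = π²×206000×7.642×10^6/3760² = 1.099×10^6 N.
P_allow = P_cr/n = 1.099×10^6/2.22 = 495000 N.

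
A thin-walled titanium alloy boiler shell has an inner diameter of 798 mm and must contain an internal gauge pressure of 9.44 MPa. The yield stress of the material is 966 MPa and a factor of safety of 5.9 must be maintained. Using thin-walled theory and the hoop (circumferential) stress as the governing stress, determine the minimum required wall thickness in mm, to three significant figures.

t = 23.0 mm

σ_allow = 966/5.9 = 163.7 MPa.
Hoop stress σ_h = pD/(2t), so t = pD/(2σ_allow) = 9.44×798/(2×163.7) = 23.00 mm.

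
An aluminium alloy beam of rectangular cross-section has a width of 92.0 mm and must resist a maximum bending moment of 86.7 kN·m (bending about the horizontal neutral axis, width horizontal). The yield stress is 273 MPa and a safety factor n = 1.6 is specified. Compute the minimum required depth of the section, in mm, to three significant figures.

h = 182 mm

σ_allow = 273/1.6 = 170.6 MPa.
For a rectangular section σ = 6M/(bh²), so h² = 6M/(b σ_allow) = 6×8.6700×10^7/(92.0×170.6) = 33140 mm².
h = 182.0 mm.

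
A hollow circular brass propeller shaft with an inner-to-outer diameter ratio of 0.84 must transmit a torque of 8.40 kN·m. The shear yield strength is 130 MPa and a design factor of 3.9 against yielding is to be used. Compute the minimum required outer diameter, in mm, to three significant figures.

τ_allow = 130/3.9 = 33.33 MPa.
For a hollow shaft τ = 16T/[πd_o³(1−k⁴)] with k = 0.84, so 1−k⁴ = 0.5021.
d_o³ = 16T/[π τ_allow (1−k⁴)] = 16×8400000/(π×33.33×0.5021) = 2.556×10^6 mm³.
d_o = 136.7 mm.

d_o = 137 mm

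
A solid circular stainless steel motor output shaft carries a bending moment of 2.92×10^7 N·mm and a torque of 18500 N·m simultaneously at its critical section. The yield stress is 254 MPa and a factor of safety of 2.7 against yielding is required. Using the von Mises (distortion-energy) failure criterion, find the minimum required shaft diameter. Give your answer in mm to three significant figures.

σ_allow = σ_y/n = 254/2.7 = 94.07 MPa.
For a solid shaft σ_b = 32M/(πd³) and τ = 16T/(πd³), so the von Mises stress is σ' = (16/πd³)·√(4M²+3T²).
√(4M²+3T²) = √(4×(2.920×10^7)² + 3×(1.850×10^7)²) = 6.661×10^7 N·mm.
d³ = 16×6.661×10^7/(π×94.07) = 3.606×10^6 mm³.
d = 153.4 mm.

d = 153 mm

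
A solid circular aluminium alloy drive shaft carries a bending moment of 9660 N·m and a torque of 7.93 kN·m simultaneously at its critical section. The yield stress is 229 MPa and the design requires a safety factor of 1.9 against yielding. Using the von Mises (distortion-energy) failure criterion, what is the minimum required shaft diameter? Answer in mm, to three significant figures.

σ_allow = σ_y/n = 229/1.9 = 120.5 MPa.
For a solid shaft σ_b = 32M/(πd³) and τ = 16T/(πd³), so the von Mises stress is σ' = (16/πd³)·√(4M²+3T²).
√(4M²+3T²) = √(4×(9.660×10^6)² + 3×(7.930×10^6)²) = 2.370×10^7 N·mm.
d³ = 16×2.370×10^7/(π×120.5) = 1.002×10^6 mm³.
d = 100.1 mm.

d = 100 mm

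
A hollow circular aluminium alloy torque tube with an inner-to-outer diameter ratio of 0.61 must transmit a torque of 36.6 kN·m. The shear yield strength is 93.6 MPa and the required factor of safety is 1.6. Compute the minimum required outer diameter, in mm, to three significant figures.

τ_allow = 93.6/1.6 = 58.50 MPa.
For a hollow shaft τ = 16T/[πd_o³(1−k⁴)] with k = 0.61, so 1−k⁴ = 0.8615.
d_o³ = 16T/[π τ_allow (1−k⁴)] = 16×3.6600×10^7/(π×58.50×0.8615) = 3.698×10^6 mm³.
d_o = 154.6 mm.

d_o = 155 mm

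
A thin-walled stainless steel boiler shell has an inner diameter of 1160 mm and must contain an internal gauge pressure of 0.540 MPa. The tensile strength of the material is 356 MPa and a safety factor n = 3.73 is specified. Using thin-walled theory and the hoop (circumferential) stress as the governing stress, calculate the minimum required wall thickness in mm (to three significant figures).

σ_allow = 356/3.73 = 95.44 MPa.
Hoop stress σ_h = pD/(2t), so t = pD/(2σ_allow) = 0.540×1160/(2×95.44) = 3.282 mm.

t = 3.28 mm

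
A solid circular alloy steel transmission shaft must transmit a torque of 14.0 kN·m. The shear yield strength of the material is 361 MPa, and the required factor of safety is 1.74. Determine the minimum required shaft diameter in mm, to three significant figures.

d = 70.0 mm

Allowable shear stress τ_allow = 361/1.74 = 207.5 MPa.
For a solid shaft τ = 16T/(πd³), so d³ = 16T/(π τ_allow) = 16×1.4000×10^7/(π×207.5) = 343700 mm³.
d = (343700)^(1/3) = 70.05 mm.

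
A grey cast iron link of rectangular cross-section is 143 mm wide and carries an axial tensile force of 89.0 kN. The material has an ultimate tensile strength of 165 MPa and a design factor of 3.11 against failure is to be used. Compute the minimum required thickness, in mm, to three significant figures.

σ_allow = 165/3.11 = 53.05 MPa.
Required area A = F/σ_allow = 89000/53.05 = 1678 mm².
t = A/w = 1678/143 = 11.73 mm.

t = 11.7 mm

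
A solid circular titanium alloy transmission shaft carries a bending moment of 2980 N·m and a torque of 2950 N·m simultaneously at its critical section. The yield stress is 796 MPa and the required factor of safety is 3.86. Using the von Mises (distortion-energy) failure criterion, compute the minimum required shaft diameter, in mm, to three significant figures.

d = 57.9 mm

σ_allow = σ_y/n = 796/3.86 = 206.2 MPa.
For a solid shaft σ_b = 32M/(πd³) and τ = 16T/(πd³), so the von Mises stress is σ' = (16/πd³)·√(4M²+3T²).
√(4M²+3T²) = √(4×(2.980×10^6)² + 3×(2.950×10^6)²) = 7.850×10^6 N·mm.
d³ = 16×7.850×10^6/(π×206.2) = 193900 mm³.
d = 57.88 mm.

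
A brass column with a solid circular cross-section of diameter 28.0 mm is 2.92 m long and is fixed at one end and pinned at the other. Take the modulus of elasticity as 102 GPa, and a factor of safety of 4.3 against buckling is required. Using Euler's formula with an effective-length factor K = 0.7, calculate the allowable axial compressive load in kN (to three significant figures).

I = πd⁴/64 = π×28.0⁴/64 = 30170 mm⁴.
Effective length L_e = KL = 0.7×2.92 m = 2044 mm.
Euler critical load P_cr = π²EI/L_e² = π²×102000×30170/2044² = 7270 N.
P_allow = P_cr/n = 7270/4.3 = 1691 N.

P_allow = 1.69 kN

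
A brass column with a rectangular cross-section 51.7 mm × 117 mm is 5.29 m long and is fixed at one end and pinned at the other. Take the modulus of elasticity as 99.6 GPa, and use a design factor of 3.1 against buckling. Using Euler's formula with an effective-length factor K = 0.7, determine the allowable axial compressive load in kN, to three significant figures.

Buckling occurs about the weak axis: I_min = h·b³/12 = 117×51.7³/12 = 1.347×10^6 mm⁴ (b = 51.7 mm is the smaller dimension).
Effective length L_e = KL = 0.7×5.29 m = 3703 mm.
Euler critical load P_cr = π²EI/L_e² = π²×99600×1.347×10^6/3703² = 96590 N.
P_allow = P_cr/n = 96590/3.1 = 31160 N.

P_allow = 31.2 kN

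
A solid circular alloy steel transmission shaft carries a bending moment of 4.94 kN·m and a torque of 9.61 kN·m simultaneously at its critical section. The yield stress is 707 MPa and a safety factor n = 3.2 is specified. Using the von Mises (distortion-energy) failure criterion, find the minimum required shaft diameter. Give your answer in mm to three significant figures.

d = 76.4 mm

σ_allow = σ_y/n = 707/3.2 = 220.9 MPa.
For a solid shaft σ_b = 32M/(πd³) and τ = 16T/(πd³), so the von Mises stress is σ' = (16/πd³)·√(4M²+3T²).
√(4M²+3T²) = √(4×(4.940×10^6)² + 3×(9.610×10^6)²) = 1.936×10^7 N·mm.
d³ = 16×1.936×10^7/(π×220.9) = 446200 mm³.
d = 76.41 mm.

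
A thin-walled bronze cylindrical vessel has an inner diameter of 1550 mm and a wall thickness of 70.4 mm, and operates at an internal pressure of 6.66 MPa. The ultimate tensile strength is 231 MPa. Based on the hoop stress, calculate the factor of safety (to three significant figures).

n = 3.15

σ_h = pD/(2t) = 6.66×1550/(2×70.4) = 73.32 MPa.
n = 231/73.32 = 3.151.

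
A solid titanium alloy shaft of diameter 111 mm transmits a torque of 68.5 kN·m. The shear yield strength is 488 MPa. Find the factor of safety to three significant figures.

τ = 16T/(πd³) = 16×6.8500×10^7/(π×111³) = 255.1 MPa.
n = τ_limit/τ = 488/255.1 = 1.913.

n = 1.91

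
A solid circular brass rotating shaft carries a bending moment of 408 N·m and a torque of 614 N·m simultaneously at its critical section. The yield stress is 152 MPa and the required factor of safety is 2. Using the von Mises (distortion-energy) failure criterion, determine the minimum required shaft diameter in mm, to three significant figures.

d = 44.8 mm

σ_allow = σ_y/n = 152/2 = 76.00 MPa.
For a solid shaft σ_b = 32M/(πd³) and τ = 16T/(πd³), so the von Mises stress is σ' = (16/πd³)·√(4M²+3T²).
√(4M²+3T²) = √(4×(408000)² + 3×(614000)²) = 1.340×10^6 N·mm.
d³ = 16×1.340×10^6/(π×76.00) = 89830 mm³.
d = 44.79 mm.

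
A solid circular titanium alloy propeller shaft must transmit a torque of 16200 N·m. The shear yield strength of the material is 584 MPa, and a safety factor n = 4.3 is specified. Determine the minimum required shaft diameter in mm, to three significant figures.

d = 84.7 mm

Allowable shear stress τ_allow = 584/4.3 = 135.8 MPa.
For a solid shaft τ = 16T/(πd³), so d³ = 16T/(π τ_allow) = 16×1.6200×10^7/(π×135.8) = 607500 mm³.
d = (607500)^(1/3) = 84.69 mm.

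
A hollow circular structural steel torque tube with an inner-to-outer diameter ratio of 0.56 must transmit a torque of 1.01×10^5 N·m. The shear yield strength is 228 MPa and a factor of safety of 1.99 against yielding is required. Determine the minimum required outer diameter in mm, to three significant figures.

d_o = 171 mm

τ_allow = 228/1.99 = 114.6 MPa.
For a hollow shaft τ = 16T/[πd_o³(1−k⁴)] with k = 0.56, so 1−k⁴ = 0.9017.
d_o³ = 16T/[π τ_allow (1−k⁴)] = 16×1.0100×10^8/(π×114.6×0.9017) = 4.979×10^6 mm³.
d_o = 170.8 mm.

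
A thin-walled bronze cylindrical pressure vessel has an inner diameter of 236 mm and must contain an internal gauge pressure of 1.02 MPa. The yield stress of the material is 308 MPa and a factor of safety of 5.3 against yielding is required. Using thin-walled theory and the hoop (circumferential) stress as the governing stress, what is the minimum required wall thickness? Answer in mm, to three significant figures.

σ_allow = 308/5.3 = 58.11 MPa.
Hoop stress σ_h = pD/(2t), so t = pD/(2σ_allow) = 1.02×236/(2×58.11) = 2.071 mm.

t = 2.07 mm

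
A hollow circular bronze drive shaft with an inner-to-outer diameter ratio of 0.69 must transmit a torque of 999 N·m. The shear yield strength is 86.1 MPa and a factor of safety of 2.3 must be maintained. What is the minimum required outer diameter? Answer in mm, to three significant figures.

d_o = 56.0 mm

τ_allow = 86.1/2.3 = 37.43 MPa.
For a hollow shaft τ = 16T/[πd_o³(1−k⁴)] with k = 0.69, so 1−k⁴ = 0.7733.
d_o³ = 16T/[π τ_allow (1−k⁴)] = 16×999000/(π×37.43×0.7733) = 175800 mm³.
d_o = 56.01 mm.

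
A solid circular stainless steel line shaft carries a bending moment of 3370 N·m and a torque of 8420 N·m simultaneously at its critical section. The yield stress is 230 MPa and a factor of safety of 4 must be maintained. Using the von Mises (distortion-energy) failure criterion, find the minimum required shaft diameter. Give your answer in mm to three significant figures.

σ_allow = σ_y/n = 230/4 = 57.50 MPa.
For a solid shaft σ_b = 32M/(πd³) and τ = 16T/(πd³), so the von Mises stress is σ' = (16/πd³)·√(4M²+3T²).
√(4M²+3T²) = √(4×(3.370×10^6)² + 3×(8.420×10^6)²) = 1.607×10^7 N·mm.
d³ = 16×1.607×10^7/(π×57.50) = 1.423×10^6 mm³.
d = 112.5 mm.

d = 112 mm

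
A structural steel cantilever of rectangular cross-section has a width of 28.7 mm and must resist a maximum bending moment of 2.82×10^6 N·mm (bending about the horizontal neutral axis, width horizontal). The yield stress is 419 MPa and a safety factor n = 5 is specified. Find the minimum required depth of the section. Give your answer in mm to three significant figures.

h = 83.9 mm

σ_allow = 419/5 = 83.80 MPa.
For a rectangular section σ = 6M/(bh²), so h² = 6M/(b σ_allow) = 6×2820000/(28.7×83.80) = 7035 mm².
h = 83.88 mm.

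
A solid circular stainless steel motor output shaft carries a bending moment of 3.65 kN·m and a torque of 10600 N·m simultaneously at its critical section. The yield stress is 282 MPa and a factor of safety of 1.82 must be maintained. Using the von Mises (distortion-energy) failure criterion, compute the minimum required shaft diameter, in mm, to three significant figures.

d = 86.6 mm

σ_allow = σ_y/n = 282/1.82 = 154.9 MPa.
For a solid shaft σ_b = 32M/(πd³) and τ = 16T/(πd³), so the von Mises stress is σ' = (16/πd³)·√(4M²+3T²).
√(4M²+3T²) = √(4×(3.650×10^6)² + 3×(1.060×10^7)²) = 1.976×10^7 N·mm.
d³ = 16×1.976×10^7/(π×154.9) = 649400 mm³.
d = 86.60 mm.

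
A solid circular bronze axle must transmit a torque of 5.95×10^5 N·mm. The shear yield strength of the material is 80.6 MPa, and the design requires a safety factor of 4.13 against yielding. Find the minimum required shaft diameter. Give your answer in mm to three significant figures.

Allowable shear stress τ_allow = 80.6/4.13 = 19.52 MPa.
For a solid shaft τ = 16T/(πd³), so d³ = 16T/(π τ_allow) = 16×595000/(π×19.52) = 155300 mm³.
d = (155300)^(1/3) = 53.75 mm.

d = 53.7 mm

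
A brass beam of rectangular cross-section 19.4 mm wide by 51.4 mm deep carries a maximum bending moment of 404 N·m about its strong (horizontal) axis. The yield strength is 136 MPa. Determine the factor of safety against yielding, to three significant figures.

n = 2.88

Section modulus S = bh²/6 = 19.4×51.4²/6 = 8542 mm³.
σ = M/S = 404000/8542 = 47.29 MPa.
n = 136/47.29 = 2.876.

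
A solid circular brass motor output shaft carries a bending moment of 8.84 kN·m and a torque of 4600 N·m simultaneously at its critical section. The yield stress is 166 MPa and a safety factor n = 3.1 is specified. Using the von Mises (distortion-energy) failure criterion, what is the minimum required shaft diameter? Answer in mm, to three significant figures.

d = 123 mm

σ_allow = σ_y/n = 166/3.1 = 53.55 MPa.
For a solid shaft σ_b = 32M/(πd³) and τ = 16T/(πd³), so the von Mises stress is σ' = (16/πd³)·√(4M²+3T²).
√(4M²+3T²) = √(4×(8.840×10^6)² + 3×(4.600×10^6)²) = 1.939×10^7 N·mm.
d³ = 16×1.939×10^7/(π×53.55) = 1.844×10^6 mm³.
d = 122.6 mm.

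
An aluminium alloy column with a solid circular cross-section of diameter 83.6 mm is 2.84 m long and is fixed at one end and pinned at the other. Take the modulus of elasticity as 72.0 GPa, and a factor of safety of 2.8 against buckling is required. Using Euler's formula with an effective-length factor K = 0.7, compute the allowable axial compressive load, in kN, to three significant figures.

P_allow = 154 kN

I = πd⁴/64 = π×83.6⁴/64 = 2.398×10^6 mm⁴.
Effective length L_e = KL = 0.7×2.84 m = 1988 mm.
Euler critical load P_cr = π²EI/L_e² = π²×72000×2.398×10^6/1988² = 431100 N.
P_allow = P_cr/n = 431100/2.8 = 154000 N.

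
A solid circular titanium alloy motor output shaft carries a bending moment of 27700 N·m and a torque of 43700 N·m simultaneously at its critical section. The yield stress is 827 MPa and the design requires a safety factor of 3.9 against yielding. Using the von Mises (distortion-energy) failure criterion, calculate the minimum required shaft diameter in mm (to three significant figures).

d = 131 mm

σ_allow = σ_y/n = 827/3.9 = 212.1 MPa.
For a solid shaft σ_b = 32M/(πd³) and τ = 16T/(πd³), so the von Mises stress is σ' = (16/πd³)·√(4M²+3T²).
√(4M²+3T²) = √(4×(2.770×10^7)² + 3×(4.370×10^7)²) = 9.380×10^7 N·mm.
d³ = 16×9.380×10^7/(π×212.1) = 2.253×10^6 mm³.
d = 131.1 mm.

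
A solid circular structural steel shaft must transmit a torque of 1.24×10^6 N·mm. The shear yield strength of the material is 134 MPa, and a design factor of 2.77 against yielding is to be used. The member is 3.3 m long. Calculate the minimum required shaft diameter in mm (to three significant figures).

d = 50.7 mm

Allowable shear stress τ_allow = 134/2.77 = 48.38 MPa.
For a solid shaft τ = 16T/(πd³), so d³ = 16T/(π τ_allow) = 16×1240000/(π×48.38) = 130500 mm³.
d = (130500)^(1/3) = 50.73 mm.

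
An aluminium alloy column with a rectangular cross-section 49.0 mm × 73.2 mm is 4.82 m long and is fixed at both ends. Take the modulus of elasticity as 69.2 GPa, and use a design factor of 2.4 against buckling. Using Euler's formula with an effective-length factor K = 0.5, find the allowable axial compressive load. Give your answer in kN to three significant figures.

P_allow = 35.2 kN

Buckling occurs about the weak axis: I_min = h·b³/12 = 73.2×49.0³/12 = 717700 mm⁴ (b = 49.0 mm is the smaller dimension).
Effective length L_e = KL = 0.5×4.82 m = 2410 mm.
Euler critical load P_cr = π²EI/L_e² = π²×69200×717700/2410² = 84390 N.
P_allow = P_cr/n = 84390/2.4 = 35160 N.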